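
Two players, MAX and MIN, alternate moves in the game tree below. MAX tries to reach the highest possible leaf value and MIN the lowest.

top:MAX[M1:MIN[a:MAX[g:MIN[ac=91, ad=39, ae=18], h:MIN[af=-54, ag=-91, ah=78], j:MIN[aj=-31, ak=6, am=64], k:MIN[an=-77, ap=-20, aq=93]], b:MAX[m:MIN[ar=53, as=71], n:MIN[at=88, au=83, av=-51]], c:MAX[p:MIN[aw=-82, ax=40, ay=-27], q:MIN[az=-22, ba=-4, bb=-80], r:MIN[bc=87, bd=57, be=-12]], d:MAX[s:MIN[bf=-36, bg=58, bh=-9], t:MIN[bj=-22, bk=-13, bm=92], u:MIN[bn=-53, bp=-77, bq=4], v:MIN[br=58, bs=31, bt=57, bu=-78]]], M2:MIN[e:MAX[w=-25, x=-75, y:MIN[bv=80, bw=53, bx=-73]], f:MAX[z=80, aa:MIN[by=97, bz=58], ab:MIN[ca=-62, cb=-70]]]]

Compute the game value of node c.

-12

p (MIN): min(-82, 40, -27) = -82
q (MIN): min(-22, -4, -80) = -80
r (MIN): min(87, 57, -12) = -12
c (MAX): max(-82, -80, -12) = -12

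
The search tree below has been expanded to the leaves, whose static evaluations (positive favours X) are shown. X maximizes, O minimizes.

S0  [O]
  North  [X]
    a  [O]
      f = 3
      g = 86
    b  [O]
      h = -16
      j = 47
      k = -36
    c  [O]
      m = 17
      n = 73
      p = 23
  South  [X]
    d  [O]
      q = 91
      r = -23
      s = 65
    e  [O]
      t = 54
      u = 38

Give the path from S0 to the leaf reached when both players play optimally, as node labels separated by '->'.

S0 -> North -> c -> m

a (O): min(3, 86) = 3
b (O): min(-16, 47, -36) = -36
c (O): min(17, 73, 23) = 17
North (X): max(3, -36, 17) = 17
d (O): min(91, -23, 65) = -23
e (O): min(54, 38) = 38
South (X): max(-23, 38) = 38
S0 (O): min(17, 38) = 17
At S0, O picks North (lowest: 17).
At North, X picks c (highest: 17).
At c, O picks m (lowest: 17).
Terminal value 17.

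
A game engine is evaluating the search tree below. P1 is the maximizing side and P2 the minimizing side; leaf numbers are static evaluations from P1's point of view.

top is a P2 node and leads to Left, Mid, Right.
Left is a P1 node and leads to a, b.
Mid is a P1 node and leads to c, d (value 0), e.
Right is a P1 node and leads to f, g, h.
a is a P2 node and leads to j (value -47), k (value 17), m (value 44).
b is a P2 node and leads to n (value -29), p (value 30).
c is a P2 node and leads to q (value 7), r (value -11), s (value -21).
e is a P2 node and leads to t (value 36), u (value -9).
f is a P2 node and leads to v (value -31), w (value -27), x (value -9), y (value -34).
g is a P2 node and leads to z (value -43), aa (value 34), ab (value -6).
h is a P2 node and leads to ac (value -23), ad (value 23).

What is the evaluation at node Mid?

0

c (P2): min(7, -11, -21) = -21
e (P2): min(36, -9) = -9
Mid (P1): max(-21, 0, -9) = 0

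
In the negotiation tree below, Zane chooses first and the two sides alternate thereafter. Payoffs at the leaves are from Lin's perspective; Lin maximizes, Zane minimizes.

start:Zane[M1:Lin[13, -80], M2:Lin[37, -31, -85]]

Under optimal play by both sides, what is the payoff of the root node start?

13

M1 (Lin): max(13, -80) = 13
M2 (Lin): max(37, -31, -85) = 37
start (Zane): min(13, 37) = 13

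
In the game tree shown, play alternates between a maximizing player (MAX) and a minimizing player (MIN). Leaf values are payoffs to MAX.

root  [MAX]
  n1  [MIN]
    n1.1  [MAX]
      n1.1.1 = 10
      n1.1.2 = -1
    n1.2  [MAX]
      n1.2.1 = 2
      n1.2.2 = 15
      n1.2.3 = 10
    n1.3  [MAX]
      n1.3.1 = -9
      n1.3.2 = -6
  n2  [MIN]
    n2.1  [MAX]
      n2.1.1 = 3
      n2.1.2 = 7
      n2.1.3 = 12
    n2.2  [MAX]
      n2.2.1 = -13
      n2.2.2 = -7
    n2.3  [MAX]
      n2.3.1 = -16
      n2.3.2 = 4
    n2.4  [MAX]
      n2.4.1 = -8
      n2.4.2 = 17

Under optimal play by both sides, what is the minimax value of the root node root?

n1.1 (MAX): max(10, -1) = 10
n1.2 (MAX): max(2, 15, 10) = 15
n1.3 (MAX): max(-9, -6) = -6
n1 (MIN): min(10, 15, -6) = -6
n2.1 (MAX): max(3, 7, 12) = 12
n2.2 (MAX): max(-13, -7) = -7
n2.3 (MAX): max(-16, 4) = 4
n2.4 (MAX): max(-8, 17) = 17
n2 (MIN): min(12, -7, 4, 17) = -7
root (MAX): max(-6, -7) = -6

-6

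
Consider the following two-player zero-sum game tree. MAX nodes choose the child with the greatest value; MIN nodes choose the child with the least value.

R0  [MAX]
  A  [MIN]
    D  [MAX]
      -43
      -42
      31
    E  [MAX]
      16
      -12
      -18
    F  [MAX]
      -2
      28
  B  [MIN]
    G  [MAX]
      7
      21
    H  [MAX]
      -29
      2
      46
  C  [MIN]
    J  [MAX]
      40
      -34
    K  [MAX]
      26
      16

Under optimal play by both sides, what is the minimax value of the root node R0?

D (MAX): max(-43, -42, 31) = 31
E (MAX): max(16, -12, -18) = 16
F (MAX): max(-2, 28) = 28
A (MIN): min(31, 16, 28) = 16
G (MAX): max(7, 21) = 21
H (MAX): max(-29, 2, 46) = 46
B (MIN): min(21, 46) = 21
J (MAX): max(40, -34) = 40
K (MAX): max(26, 16) = 26
C (MIN): min(40, 26) = 26
R0 (MAX): max(16, 21, 26) = 26

26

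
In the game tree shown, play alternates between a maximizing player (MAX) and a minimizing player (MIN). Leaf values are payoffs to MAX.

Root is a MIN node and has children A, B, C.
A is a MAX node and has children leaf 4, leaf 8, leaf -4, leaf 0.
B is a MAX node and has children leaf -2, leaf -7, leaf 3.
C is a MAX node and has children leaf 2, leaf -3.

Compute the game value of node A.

A (MAX): max(4, 8, -4, 0) = 8

8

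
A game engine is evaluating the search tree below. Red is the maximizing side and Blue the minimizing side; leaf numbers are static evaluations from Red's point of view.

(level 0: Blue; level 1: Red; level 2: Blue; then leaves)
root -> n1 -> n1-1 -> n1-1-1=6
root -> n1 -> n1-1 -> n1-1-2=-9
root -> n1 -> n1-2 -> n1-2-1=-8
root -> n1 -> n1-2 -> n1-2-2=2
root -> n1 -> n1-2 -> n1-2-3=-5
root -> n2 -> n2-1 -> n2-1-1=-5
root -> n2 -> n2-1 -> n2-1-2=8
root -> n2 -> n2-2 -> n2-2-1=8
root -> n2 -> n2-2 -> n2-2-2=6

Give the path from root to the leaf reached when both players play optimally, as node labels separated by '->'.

n1-1 (Blue): min(6, -9) = -9
n1-2 (Blue): min(-8, 2, -5) = -8
n1 (Red): max(-9, -8) = -8
n2-1 (Blue): min(-5, 8) = -5
n2-2 (Blue): min(8, 6) = 6
n2 (Red): max(-5, 6) = 6
root (Blue): min(-8, 6) = -8
At root, Blue picks n1 (lowest: -8).
At n1, Red picks n1-2 (highest: -8).
At n1-2, Blue picks n1-2-1 (lowest: -8).
Terminal value -8.

root -> n1 -> n1-2 -> n1-2-1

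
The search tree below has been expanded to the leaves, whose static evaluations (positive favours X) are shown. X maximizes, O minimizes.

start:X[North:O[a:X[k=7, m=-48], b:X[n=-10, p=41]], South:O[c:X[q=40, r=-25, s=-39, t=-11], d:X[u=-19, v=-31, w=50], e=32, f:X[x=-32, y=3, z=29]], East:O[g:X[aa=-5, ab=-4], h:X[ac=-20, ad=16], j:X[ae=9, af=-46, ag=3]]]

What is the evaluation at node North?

a (X): max(7, -48) = 7
b (X): max(-10, 41) = 41
North (O): min(7, 41) = 7

7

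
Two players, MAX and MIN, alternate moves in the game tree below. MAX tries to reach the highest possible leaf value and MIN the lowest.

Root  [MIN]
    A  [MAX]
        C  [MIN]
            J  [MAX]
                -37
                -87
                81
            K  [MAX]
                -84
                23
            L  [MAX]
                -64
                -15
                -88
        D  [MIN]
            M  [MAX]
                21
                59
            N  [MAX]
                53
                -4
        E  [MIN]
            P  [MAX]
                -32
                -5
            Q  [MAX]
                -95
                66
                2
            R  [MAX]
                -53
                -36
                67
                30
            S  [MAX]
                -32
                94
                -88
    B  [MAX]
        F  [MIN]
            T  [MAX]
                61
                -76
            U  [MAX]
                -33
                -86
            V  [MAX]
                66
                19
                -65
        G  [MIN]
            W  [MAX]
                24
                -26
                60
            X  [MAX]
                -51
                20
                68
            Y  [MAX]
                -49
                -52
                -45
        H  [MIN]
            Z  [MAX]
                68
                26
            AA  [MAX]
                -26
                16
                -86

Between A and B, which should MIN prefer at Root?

J (MAX): max(-37, -87, 81) = 81
K (MAX): max(-84, 23) = 23
L (MAX): max(-64, -15, -88) = -15
C (MIN): min(81, 23, -15) = -15
M (MAX): max(21, 59) = 59
N (MAX): max(53, -4) = 53
D (MIN): min(59, 53) = 53
P (MAX): max(-32, -5) = -5
Q (MAX): max(-95, 66, 2) = 66
R (MAX): max(-53, -36, 67, 30) = 67
S (MAX): max(-32, 94, -88) = 94
E (MIN): min(-5, 66, 67, 94) = -5
A (MAX): max(-15, 53, -5) = 53
T (MAX): max(61, -76) = 61
U (MAX): max(-33, -86) = -33
V (MAX): max(66, 19, -65) = 66
F (MIN): min(61, -33, 66) = -33
W (MAX): max(24, -26, 60) = 60
X (MAX): max(-51, 20, 68) = 68
Y (MAX): max(-49, -52, -45) = -45
G (MIN): min(60, 68, -45) = -45
Z (MAX): max(68, 26) = 68
AA (MAX): max(-26, 16, -86) = 16
H (MIN): min(68, 16) = 16
B (MAX): max(-33, -45, 16) = 16
MIN prefers the lower value; A=53, B=16. B is better since 16 < 53.

B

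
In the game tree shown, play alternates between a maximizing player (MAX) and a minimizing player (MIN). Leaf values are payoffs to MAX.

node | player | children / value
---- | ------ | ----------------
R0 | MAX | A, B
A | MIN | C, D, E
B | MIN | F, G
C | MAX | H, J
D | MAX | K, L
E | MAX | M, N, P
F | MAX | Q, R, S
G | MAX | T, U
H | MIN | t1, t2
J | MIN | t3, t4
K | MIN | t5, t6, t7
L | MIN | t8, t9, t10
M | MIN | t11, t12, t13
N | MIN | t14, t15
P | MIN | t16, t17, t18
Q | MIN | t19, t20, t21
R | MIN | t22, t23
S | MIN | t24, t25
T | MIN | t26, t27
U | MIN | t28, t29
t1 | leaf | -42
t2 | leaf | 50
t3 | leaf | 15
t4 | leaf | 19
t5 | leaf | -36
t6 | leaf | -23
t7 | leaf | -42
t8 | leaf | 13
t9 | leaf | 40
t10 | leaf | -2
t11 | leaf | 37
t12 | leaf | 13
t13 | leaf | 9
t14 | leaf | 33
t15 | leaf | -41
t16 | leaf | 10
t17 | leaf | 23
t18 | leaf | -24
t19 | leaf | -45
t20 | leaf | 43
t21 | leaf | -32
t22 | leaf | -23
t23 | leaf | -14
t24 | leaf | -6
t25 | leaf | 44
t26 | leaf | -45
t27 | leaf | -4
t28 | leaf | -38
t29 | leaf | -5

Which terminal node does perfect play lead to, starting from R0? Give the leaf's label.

t10

H (MIN): min(-42, 50) = -42
J (MIN): min(15, 19) = 15
C (MAX): max(-42, 15) = 15
K (MIN): min(-36, -23, -42) = -42
L (MIN): min(13, 40, -2) = -2
D (MAX): max(-42, -2) = -2
M (MIN): min(37, 13, 9) = 9
N (MIN): min(33, -41) = -41
P (MIN): min(10, 23, -24) = -24
E (MAX): max(9, -41, -24) = 9
A (MIN): min(15, -2, 9) = -2
Q (MIN): min(-45, 43, -32) = -45
R (MIN): min(-23, -14) = -23
S (MIN): min(-6, 44) = -6
F (MAX): max(-45, -23, -6) = -6
T (MIN): min(-45, -4) = -45
U (MIN): min(-38, -5) = -38
G (MAX): max(-45, -38) = -38
B (MIN): min(-6, -38) = -38
R0 (MAX): max(-2, -38) = -2
At R0, MAX picks A (highest: -2).
At A, MIN picks D (lowest: -2).
At D, MAX picks L (highest: -2).
At L, MIN picks t10 (lowest: -2).
Terminal value -2.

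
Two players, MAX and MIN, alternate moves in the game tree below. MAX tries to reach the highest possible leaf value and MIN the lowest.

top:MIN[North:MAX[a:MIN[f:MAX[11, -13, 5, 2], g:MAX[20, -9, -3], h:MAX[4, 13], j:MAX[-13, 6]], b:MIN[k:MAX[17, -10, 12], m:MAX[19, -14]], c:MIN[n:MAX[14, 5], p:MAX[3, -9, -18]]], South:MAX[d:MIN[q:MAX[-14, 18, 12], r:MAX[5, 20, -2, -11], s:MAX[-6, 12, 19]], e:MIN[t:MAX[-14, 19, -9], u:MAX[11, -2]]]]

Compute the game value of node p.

3

p (MAX): max(3, -9, -18) = 3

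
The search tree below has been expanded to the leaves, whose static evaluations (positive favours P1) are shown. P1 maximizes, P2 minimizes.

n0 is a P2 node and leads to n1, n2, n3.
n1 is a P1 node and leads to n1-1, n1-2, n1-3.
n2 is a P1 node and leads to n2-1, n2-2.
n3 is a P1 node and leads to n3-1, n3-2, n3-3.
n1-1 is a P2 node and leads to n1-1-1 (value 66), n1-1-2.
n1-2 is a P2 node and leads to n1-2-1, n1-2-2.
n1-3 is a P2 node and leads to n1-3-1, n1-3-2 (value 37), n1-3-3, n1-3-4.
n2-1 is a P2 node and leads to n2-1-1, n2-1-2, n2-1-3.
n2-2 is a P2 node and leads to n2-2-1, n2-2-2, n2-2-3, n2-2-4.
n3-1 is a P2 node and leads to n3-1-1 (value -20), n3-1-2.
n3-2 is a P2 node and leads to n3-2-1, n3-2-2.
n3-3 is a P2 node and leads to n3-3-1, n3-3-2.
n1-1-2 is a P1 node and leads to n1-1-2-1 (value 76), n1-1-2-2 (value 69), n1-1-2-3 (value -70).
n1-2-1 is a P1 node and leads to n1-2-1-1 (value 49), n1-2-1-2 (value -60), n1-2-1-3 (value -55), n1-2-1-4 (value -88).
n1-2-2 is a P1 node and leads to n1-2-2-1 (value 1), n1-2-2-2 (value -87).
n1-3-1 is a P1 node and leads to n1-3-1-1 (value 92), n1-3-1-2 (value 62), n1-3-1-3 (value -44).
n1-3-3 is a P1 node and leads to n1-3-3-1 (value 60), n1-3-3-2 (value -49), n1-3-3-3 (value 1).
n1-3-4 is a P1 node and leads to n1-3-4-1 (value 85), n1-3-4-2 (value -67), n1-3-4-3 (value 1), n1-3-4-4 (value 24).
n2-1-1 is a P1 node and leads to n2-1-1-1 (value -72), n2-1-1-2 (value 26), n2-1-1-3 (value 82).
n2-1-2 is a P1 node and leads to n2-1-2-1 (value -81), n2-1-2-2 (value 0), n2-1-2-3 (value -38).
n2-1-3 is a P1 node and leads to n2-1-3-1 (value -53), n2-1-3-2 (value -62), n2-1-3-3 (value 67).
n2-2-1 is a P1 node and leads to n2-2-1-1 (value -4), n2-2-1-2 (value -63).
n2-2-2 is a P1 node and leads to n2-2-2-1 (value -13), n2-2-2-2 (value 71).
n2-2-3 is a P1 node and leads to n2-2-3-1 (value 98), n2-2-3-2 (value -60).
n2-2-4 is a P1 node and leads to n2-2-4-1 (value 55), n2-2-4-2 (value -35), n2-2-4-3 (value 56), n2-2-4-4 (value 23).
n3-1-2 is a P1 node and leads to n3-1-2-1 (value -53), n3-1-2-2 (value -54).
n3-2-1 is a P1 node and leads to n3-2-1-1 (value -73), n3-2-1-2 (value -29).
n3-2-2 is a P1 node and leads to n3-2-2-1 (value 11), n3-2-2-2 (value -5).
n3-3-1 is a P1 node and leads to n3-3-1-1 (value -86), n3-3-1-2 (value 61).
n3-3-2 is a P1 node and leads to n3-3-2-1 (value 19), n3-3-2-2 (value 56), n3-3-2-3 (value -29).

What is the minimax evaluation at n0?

0

n1-1-2 (P1): max(76, 69, -70) = 76
n1-1 (P2): min(66, 76) = 66
n1-2-1 (P1): max(49, -60, -55, -88) = 49
n1-2-2 (P1): max(1, -87) = 1
n1-2 (P2): min(49, 1) = 1
n1-3-1 (P1): max(92, 62, -44) = 92
n1-3-3 (P1): max(60, -49, 1) = 60
n1-3-4 (P1): max(85, -67, 1, 24) = 85
n1-3 (P2): min(92, 37, 60, 85) = 37
n1 (P1): max(66, 1, 37) = 66
n2-1-1 (P1): max(-72, 26, 82) = 82
n2-1-2 (P1): max(-81, 0, -38) = 0
n2-1-3 (P1): max(-53, -62, 67) = 67
n2-1 (P2): min(82, 0, 67) = 0
n2-2-1 (P1): max(-4, -63) = -4
n2-2-2 (P1): max(-13, 71) = 71
n2-2-3 (P1): max(98, -60) = 98
n2-2-4 (P1): max(55, -35, 56, 23) = 56
n2-2 (P2): min(-4, 71, 98, 56) = -4
n2 (P1): max(0, -4) = 0
n3-1-2 (P1): max(-53, -54) = -53
n3-1 (P2): min(-20, -53) = -53
n3-2-1 (P1): max(-73, -29) = -29
n3-2-2 (P1): max(11, -5) = 11
n3-2 (P2): min(-29, 11) = -29
n3-3-1 (P1): max(-86, 61) = 61
n3-3-2 (P1): max(19, 56, -29) = 56
n3-3 (P2): min(61, 56) = 56
n3 (P1): max(-53, -29, 56) = 56
n0 (P2): min(66, 0, 56) = 0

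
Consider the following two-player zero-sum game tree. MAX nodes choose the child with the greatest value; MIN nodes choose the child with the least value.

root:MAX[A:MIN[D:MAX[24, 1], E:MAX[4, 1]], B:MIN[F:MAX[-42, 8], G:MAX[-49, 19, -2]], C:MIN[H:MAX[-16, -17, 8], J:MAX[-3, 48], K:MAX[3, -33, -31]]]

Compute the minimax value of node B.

8

F (MAX): max(-42, 8) = 8
G (MAX): max(-49, 19, -2) = 19
B (MIN): min(8, 19) = 8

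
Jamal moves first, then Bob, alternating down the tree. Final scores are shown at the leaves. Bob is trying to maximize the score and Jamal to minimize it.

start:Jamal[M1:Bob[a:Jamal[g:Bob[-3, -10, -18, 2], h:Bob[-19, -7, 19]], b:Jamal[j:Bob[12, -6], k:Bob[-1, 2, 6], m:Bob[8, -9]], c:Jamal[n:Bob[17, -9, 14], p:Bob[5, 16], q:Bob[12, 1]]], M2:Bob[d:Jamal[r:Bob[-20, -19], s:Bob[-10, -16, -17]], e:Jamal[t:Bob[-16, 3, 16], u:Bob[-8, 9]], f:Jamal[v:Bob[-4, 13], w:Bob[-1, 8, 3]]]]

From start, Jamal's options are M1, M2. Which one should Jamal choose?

M2

g (Bob): max(-3, -10, -18, 2) = 2
h (Bob): max(-19, -7, 19) = 19
a (Jamal): min(2, 19) = 2
j (Bob): max(12, -6) = 12
k (Bob): max(-1, 2, 6) = 6
m (Bob): max(8, -9) = 8
b (Jamal): min(12, 6, 8) = 6
n (Bob): max(17, -9, 14) = 17
p (Bob): max(5, 16) = 16
q (Bob): max(12, 1) = 12
c (Jamal): min(17, 16, 12) = 12
M1 (Bob): max(2, 6, 12) = 12
r (Bob): max(-20, -19) = -19
s (Bob): max(-10, -16, -17) = -10
d (Jamal): min(-19, -10) = -19
t (Bob): max(-16, 3, 16) = 16
u (Bob): max(-8, 9) = 9
e (Jamal): min(16, 9) = 9
v (Bob): max(-4, 13) = 13
w (Bob): max(-1, 8, 3) = 8
f (Jamal): min(13, 8) = 8
M2 (Bob): max(-19, 9, 8) = 9
start (Jamal): min(12, 9) = 9
Jamal at start wants the lowest of {M1=12, M2=9}, so chooses M2.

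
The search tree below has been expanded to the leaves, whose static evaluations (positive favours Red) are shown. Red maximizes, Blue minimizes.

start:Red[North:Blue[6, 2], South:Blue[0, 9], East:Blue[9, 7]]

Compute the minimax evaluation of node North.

North (Blue): min(6, 2) = 2

2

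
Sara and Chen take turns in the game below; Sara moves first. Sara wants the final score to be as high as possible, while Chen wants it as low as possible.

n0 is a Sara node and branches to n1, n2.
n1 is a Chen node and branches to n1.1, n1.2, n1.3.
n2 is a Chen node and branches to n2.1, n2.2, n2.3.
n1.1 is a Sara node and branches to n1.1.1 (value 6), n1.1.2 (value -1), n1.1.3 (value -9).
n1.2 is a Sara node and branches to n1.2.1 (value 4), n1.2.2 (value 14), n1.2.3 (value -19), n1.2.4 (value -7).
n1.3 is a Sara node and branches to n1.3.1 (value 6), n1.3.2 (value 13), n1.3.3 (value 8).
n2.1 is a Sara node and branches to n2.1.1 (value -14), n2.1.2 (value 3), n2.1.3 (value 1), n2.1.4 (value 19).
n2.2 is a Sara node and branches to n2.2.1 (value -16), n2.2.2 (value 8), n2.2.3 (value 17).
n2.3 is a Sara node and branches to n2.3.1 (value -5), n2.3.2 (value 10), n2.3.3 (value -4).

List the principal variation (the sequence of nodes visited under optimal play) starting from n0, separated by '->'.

n0 -> n2 -> n2.3 -> n2.3.2

n1.1 (Sara): max(6, -1, -9) = 6
n1.2 (Sara): max(4, 14, -19, -7) = 14
n1.3 (Sara): max(6, 13, 8) = 13
n1 (Chen): min(6, 14, 13) = 6
n2.1 (Sara): max(-14, 3, 1, 19) = 19
n2.2 (Sara): max(-16, 8, 17) = 17
n2.3 (Sara): max(-5, 10, -4) = 10
n2 (Chen): min(19, 17, 10) = 10
n0 (Sara): max(6, 10) = 10
At n0, Sara picks n2 (highest: 10).
At n2, Chen picks n2.3 (lowest: 10).
At n2.3, Sara picks n2.3.2 (highest: 10).
Terminal value 10.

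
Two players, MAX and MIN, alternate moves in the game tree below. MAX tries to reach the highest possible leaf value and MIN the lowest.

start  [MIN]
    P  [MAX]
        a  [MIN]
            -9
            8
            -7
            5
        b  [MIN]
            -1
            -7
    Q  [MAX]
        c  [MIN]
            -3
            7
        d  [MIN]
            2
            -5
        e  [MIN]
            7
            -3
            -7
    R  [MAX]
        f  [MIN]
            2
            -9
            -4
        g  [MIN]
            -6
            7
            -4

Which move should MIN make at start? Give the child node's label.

a (MIN): min(-9, 8, -7, 5) = -9
b (MIN): min(-1, -7) = -7
P (MAX): max(-9, -7) = -7
c (MIN): min(-3, 7) = -3
d (MIN): min(2, -5) = -5
e (MIN): min(7, -3, -7) = -7
Q (MAX): max(-3, -5, -7) = -3
f (MIN): min(2, -9, -4) = -9
g (MIN): min(-6, 7, -4) = -6
R (MAX): max(-9, -6) = -6
start (MIN): min(-7, -3, -6) = -7
MIN at start wants the lowest of {P=-7, Q=-3, R=-6}, so chooses P.

P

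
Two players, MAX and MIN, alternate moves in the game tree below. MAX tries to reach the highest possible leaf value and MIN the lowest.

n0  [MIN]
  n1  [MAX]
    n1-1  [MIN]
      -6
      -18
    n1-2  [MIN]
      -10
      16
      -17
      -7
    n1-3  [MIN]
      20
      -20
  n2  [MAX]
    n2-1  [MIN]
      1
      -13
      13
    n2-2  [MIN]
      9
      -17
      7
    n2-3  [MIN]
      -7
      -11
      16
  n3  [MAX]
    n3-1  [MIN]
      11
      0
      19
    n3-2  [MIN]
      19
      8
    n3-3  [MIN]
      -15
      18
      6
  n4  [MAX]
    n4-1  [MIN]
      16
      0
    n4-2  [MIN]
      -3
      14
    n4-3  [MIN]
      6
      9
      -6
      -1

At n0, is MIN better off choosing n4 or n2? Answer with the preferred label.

n2

n4-1 (MIN): min(16, 0) = 0
n4-2 (MIN): min(-3, 14) = -3
n4-3 (MIN): min(6, 9, -6, -1) = -6
n4 (MAX): max(0, -3, -6) = 0
n2-1 (MIN): min(1, -13, 13) = -13
n2-2 (MIN): min(9, -17, 7) = -17
n2-3 (MIN): min(-7, -11, 16) = -11
n2 (MAX): max(-13, -17, -11) = -11
MIN prefers the lower value; n4=0, n2=-11. n2 is better since -11 < 0.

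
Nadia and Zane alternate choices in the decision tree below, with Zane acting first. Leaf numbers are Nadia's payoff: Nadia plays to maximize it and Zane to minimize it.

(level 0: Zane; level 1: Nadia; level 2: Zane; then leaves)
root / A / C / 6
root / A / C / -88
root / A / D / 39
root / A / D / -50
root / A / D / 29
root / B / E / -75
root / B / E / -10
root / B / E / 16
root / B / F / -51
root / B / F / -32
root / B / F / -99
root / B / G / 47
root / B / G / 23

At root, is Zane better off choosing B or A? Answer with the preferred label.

A

E (Zane): min(-75, -10, 16) = -75
F (Zane): min(-51, -32, -99) = -99
G (Zane): min(47, 23) = 23
B (Nadia): max(-75, -99, 23) = 23
C (Zane): min(6, -88) = -88
D (Zane): min(39, -50, 29) = -50
A (Nadia): max(-88, -50) = -50
Zane prefers the lower value; B=23, A=-50. A is better since -50 < 23.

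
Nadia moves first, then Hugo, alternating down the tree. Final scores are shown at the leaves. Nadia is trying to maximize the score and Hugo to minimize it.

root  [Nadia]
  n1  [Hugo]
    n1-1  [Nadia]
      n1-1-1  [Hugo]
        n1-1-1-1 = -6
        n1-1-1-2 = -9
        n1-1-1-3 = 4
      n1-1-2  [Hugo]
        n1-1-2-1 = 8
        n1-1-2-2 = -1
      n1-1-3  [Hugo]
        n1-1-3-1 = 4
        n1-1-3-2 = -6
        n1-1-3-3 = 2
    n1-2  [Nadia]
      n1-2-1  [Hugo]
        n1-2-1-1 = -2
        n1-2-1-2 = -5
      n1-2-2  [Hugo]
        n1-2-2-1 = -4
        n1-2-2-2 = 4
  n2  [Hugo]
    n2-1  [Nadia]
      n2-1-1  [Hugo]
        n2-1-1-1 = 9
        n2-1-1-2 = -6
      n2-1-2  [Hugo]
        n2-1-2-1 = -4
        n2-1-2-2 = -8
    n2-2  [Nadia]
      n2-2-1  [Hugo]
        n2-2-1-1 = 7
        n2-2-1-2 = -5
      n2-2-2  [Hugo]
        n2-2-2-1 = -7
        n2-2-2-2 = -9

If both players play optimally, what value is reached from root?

-4

n1-1-1 (Hugo): min(-6, -9, 4) = -9
n1-1-2 (Hugo): min(8, -1) = -1
n1-1-3 (Hugo): min(4, -6, 2) = -6
n1-1 (Nadia): max(-9, -1, -6) = -1
n1-2-1 (Hugo): min(-2, -5) = -5
n1-2-2 (Hugo): min(-4, 4) = -4
n1-2 (Nadia): max(-5, -4) = -4
n1 (Hugo): min(-1, -4) = -4
n2-1-1 (Hugo): min(9, -6) = -6
n2-1-2 (Hugo): min(-4, -8) = -8
n2-1 (Nadia): max(-6, -8) = -6
n2-2-1 (Hugo): min(7, -5) = -5
n2-2-2 (Hugo): min(-7, -9) = -9
n2-2 (Nadia): max(-5, -9) = -5
n2 (Hugo): min(-6, -5) = -6
root (Nadia): max(-4, -6) = -4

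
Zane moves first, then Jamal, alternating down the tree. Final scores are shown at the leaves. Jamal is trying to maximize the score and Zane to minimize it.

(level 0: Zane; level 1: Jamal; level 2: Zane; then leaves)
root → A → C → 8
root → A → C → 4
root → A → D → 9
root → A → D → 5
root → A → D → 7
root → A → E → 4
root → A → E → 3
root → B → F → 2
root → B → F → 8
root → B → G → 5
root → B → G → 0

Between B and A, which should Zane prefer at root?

B

F (Zane): min(2, 8) = 2
G (Zane): min(5, 0) = 0
B (Jamal): max(2, 0) = 2
C (Zane): min(8, 4) = 4
D (Zane): min(9, 5, 7) = 5
E (Zane): min(4, 3) = 3
A (Jamal): max(4, 5, 3) = 5
Zane prefers the lower value; B=2, A=5. B is better since 2 < 5.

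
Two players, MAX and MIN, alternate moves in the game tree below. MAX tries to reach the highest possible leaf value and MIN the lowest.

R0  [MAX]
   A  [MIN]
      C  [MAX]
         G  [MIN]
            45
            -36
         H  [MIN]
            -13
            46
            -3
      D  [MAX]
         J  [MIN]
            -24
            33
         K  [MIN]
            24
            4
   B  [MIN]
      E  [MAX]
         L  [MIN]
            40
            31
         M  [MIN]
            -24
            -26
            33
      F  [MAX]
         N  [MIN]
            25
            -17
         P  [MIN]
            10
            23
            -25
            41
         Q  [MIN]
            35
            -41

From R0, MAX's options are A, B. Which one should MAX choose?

A

G (MIN): min(45, -36) = -36
H (MIN): min(-13, 46, -3) = -13
C (MAX): max(-36, -13) = -13
J (MIN): min(-24, 33) = -24
K (MIN): min(24, 4) = 4
D (MAX): max(-24, 4) = 4
A (MIN): min(-13, 4) = -13
L (MIN): min(40, 31) = 31
M (MIN): min(-24, -26, 33) = -26
E (MAX): max(31, -26) = 31
N (MIN): min(25, -17) = -17
P (MIN): min(10, 23, -25, 41) = -25
Q (MIN): min(35, -41) = -41
F (MAX): max(-17, -25, -41) = -17
B (MIN): min(31, -17) = -17
R0 (MAX): max(-13, -17) = -13
MAX at R0 wants the highest of {A=-13, B=-17}, so chooses A.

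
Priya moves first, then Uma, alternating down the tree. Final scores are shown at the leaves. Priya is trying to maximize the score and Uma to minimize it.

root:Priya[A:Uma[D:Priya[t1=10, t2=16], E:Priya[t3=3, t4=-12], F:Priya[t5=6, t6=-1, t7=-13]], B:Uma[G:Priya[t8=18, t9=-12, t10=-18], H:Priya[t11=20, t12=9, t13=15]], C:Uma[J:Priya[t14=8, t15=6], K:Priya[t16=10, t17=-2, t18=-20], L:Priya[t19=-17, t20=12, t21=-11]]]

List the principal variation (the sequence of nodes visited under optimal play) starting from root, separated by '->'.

D (Priya): max(10, 16) = 16
E (Priya): max(3, -12) = 3
F (Priya): max(6, -1, -13) = 6
A (Uma): min(16, 3, 6) = 3
G (Priya): max(18, -12, -18) = 18
H (Priya): max(20, 9, 15) = 20
B (Uma): min(18, 20) = 18
J (Priya): max(8, 6) = 8
K (Priya): max(10, -2, -20) = 10
L (Priya): max(-17, 12, -11) = 12
C (Uma): min(8, 10, 12) = 8
root (Priya): max(3, 18, 8) = 18
At root, Priya picks B (highest: 18).
At B, Uma picks G (lowest: 18).
At G, Priya picks t8 (highest: 18).
Terminal value 18.

root -> B -> G -> t8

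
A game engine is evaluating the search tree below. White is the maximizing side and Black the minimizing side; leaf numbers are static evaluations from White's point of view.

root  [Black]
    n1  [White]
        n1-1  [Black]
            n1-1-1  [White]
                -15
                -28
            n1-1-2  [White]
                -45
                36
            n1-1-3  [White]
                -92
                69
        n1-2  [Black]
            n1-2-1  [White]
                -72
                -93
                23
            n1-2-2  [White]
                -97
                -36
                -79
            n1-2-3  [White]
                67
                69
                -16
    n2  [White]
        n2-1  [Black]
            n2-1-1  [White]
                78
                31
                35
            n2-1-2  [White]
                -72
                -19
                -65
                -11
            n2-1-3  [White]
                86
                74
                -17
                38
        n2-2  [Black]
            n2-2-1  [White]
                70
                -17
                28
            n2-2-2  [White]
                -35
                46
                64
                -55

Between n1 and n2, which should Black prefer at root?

n1

n1-1-1 (White): max(-15, -28) = -15
n1-1-2 (White): max(-45, 36) = 36
n1-1-3 (White): max(-92, 69) = 69
n1-1 (Black): min(-15, 36, 69) = -15
n1-2-1 (White): max(-72, -93, 23) = 23
n1-2-2 (White): max(-97, -36, -79) = -36
n1-2-3 (White): max(67, 69, -16) = 69
n1-2 (Black): min(23, -36, 69) = -36
n1 (White): max(-15, -36) = -15
n2-1-1 (White): max(78, 31, 35) = 78
n2-1-2 (White): max(-72, -19, -65, -11) = -11
n2-1-3 (White): max(86, 74, -17, 38) = 86
n2-1 (Black): min(78, -11, 86) = -11
n2-2-1 (White): max(70, -17, 28) = 70
n2-2-2 (White): max(-35, 46, 64, -55) = 64
n2-2 (Black): min(70, 64) = 64
n2 (White): max(-11, 64) = 64
Black prefers the lower value; n1=-15, n2=64. n1 is better since -15 < 64.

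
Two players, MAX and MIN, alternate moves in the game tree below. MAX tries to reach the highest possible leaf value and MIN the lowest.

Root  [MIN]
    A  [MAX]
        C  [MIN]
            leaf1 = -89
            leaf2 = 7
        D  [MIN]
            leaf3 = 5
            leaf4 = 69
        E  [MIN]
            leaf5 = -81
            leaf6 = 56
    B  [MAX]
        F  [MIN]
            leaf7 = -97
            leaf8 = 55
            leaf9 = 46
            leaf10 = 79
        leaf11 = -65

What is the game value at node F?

F (MIN): min(-97, 55, 46, 79) = -97

-97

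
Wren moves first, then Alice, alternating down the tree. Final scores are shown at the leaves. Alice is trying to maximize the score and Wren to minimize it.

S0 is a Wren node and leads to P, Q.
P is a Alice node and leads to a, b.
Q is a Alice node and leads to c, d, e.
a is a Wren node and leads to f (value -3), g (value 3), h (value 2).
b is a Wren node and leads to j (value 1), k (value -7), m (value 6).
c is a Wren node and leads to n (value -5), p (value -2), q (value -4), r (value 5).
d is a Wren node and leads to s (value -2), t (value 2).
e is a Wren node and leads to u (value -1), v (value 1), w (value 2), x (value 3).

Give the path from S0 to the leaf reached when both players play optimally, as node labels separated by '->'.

S0 -> P -> a -> f

a (Wren): min(-3, 3, 2) = -3
b (Wren): min(1, -7, 6) = -7
P (Alice): max(-3, -7) = -3
c (Wren): min(-5, -2, -4, 5) = -5
d (Wren): min(-2, 2) = -2
e (Wren): min(-1, 1, 2, 3) = -1
Q (Alice): max(-5, -2, -1) = -1
S0 (Wren): min(-3, -1) = -3
At S0, Wren picks P (lowest: -3).
At P, Alice picks a (highest: -3).
At a, Wren picks f (lowest: -3).
Terminal value -3.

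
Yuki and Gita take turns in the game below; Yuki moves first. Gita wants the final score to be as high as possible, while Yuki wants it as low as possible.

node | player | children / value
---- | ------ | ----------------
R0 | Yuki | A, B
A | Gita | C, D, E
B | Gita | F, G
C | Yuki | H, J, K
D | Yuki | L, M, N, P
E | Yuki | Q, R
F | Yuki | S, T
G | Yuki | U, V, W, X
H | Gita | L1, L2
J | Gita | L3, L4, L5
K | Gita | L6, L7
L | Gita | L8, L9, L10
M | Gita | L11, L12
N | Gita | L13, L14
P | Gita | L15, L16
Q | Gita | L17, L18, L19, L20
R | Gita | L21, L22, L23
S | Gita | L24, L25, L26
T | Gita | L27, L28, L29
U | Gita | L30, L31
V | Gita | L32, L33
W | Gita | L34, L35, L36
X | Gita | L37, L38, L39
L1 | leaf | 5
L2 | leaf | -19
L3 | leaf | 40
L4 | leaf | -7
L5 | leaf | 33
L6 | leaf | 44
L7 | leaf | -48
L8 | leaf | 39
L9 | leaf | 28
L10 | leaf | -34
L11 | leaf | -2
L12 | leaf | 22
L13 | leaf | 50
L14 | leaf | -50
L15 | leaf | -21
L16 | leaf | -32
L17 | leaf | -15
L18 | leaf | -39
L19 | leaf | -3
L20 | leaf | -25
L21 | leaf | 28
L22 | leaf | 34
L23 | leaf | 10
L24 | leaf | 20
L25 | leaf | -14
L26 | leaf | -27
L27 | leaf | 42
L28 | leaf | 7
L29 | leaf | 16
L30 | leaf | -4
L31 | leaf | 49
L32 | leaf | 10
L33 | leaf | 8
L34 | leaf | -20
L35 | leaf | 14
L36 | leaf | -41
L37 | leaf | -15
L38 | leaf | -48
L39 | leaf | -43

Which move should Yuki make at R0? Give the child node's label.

H (Gita): max(5, -19) = 5
J (Gita): max(40, -7, 33) = 40
K (Gita): max(44, -48) = 44
C (Yuki): min(5, 40, 44) = 5
L (Gita): max(39, 28, -34) = 39
M (Gita): max(-2, 22) = 22
N (Gita): max(50, -50) = 50
P (Gita): max(-21, -32) = -21
D (Yuki): min(39, 22, 50, -21) = -21
Q (Gita): max(-15, -39, -3, -25) = -3
R (Gita): max(28, 34, 10) = 34
E (Yuki): min(-3, 34) = -3
A (Gita): max(5, -21, -3) = 5
S (Gita): max(20, -14, -27) = 20
T (Gita): max(42, 7, 16) = 42
F (Yuki): min(20, 42) = 20
U (Gita): max(-4, 49) = 49
V (Gita): max(10, 8) = 10
W (Gita): max(-20, 14, -41) = 14
X (Gita): max(-15, -48, -43) = -15
G (Yuki): min(49, 10, 14, -15) = -15
B (Gita): max(20, -15) = 20
R0 (Yuki): min(5, 20) = 5
Yuki at R0 wants the lowest of {A=5, B=20}, so chooses A.

A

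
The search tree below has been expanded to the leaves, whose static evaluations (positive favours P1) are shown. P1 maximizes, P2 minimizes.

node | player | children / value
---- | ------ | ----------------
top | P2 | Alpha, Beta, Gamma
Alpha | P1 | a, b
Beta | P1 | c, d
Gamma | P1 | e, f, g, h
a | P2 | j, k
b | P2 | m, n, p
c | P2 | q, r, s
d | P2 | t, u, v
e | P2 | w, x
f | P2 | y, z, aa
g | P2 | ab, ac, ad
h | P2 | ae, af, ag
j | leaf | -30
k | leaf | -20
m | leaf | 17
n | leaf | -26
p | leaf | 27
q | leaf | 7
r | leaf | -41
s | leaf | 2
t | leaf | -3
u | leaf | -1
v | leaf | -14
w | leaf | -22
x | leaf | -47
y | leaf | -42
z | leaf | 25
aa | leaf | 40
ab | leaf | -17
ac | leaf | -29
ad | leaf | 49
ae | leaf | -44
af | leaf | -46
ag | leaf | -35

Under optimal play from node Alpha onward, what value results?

-26

a (P2): min(-30, -20) = -30
b (P2): min(17, -26, 27) = -26
Alpha (P1): max(-30, -26) = -26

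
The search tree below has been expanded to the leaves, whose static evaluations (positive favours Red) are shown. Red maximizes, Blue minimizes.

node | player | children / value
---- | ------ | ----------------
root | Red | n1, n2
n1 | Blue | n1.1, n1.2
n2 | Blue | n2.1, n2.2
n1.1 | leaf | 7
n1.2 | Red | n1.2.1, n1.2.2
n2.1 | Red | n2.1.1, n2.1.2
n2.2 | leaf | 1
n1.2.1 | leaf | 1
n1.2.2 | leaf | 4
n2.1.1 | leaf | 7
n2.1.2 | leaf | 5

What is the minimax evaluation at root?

n1.2 (Red): max(1, 4) = 4
n1 (Blue): min(7, 4) = 4
n2.1 (Red): max(7, 5) = 7
n2 (Blue): min(7, 1) = 1
root (Red): max(4, 1) = 4

4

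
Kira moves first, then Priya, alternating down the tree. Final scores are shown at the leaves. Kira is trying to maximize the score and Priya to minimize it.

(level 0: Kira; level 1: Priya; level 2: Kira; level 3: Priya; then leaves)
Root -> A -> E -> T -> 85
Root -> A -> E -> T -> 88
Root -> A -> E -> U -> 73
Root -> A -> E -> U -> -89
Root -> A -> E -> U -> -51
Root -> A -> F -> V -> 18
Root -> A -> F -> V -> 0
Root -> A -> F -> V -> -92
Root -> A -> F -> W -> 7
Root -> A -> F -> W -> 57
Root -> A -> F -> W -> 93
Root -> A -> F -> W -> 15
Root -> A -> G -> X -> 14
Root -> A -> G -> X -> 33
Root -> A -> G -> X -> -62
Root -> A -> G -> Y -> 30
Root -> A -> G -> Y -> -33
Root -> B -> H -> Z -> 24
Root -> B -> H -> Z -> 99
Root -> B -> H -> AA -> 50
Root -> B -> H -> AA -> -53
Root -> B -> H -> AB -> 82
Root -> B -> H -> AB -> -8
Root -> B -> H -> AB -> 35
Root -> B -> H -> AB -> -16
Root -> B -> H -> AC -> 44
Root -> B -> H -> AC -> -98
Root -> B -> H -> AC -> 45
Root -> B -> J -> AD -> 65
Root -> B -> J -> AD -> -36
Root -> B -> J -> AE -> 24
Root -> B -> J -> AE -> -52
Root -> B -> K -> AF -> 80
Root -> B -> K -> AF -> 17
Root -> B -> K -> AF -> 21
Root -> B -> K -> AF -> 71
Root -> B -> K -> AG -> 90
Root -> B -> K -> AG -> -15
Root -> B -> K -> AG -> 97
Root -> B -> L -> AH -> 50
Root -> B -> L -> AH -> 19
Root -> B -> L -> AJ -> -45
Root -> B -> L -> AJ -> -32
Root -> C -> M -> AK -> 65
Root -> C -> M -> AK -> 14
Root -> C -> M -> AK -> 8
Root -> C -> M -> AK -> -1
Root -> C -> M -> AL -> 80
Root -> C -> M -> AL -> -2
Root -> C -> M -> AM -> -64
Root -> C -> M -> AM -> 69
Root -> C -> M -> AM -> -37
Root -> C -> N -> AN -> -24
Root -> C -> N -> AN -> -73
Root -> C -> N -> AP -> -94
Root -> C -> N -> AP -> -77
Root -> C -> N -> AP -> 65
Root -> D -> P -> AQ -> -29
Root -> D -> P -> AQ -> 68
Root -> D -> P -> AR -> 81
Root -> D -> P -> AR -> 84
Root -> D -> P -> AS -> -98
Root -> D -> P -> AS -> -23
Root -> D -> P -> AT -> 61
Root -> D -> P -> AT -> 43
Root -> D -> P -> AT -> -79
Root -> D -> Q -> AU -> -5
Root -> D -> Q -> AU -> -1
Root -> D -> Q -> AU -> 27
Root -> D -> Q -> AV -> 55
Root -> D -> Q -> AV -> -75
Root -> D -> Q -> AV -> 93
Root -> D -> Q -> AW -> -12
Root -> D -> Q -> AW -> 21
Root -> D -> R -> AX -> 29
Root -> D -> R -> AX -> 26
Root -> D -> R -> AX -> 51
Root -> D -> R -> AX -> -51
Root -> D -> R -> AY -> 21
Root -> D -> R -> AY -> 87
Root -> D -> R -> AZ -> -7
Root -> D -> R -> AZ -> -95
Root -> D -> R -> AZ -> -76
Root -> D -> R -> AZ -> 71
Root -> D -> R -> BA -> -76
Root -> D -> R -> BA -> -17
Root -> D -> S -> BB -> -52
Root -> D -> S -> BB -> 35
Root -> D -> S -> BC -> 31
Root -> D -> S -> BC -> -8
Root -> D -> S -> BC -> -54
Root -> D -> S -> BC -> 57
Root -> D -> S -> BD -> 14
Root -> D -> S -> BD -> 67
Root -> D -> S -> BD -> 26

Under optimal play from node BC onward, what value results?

BC (Priya): min(31, -8, -54, 57) = -54

-54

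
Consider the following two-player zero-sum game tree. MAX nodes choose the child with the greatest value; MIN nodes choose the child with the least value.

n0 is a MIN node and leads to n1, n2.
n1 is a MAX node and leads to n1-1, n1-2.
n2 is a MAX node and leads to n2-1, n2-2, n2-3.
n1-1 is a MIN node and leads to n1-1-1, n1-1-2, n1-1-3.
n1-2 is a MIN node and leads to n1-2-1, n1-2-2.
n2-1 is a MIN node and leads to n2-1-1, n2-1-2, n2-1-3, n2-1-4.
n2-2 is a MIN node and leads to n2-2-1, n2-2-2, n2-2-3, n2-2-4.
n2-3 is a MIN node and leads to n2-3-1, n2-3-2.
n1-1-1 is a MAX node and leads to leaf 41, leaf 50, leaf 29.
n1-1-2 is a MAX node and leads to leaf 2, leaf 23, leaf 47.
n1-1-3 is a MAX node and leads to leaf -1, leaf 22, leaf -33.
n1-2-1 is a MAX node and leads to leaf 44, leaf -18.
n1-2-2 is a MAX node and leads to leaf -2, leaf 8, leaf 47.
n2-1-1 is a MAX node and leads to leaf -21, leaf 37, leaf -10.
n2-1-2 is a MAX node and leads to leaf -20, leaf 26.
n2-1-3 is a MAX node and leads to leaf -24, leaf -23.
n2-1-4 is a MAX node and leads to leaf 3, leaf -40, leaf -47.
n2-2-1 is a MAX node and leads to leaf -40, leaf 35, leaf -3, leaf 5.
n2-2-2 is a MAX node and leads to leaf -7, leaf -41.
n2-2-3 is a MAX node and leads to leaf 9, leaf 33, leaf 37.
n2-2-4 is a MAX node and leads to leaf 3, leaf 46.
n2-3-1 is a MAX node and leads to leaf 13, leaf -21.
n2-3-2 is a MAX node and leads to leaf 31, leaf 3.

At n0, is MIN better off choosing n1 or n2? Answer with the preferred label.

n1-1-1 (MAX): max(41, 50, 29) = 50
n1-1-2 (MAX): max(2, 23, 47) = 47
n1-1-3 (MAX): max(-1, 22, -33) = 22
n1-1 (MIN): min(50, 47, 22) = 22
n1-2-1 (MAX): max(44, -18) = 44
n1-2-2 (MAX): max(-2, 8, 47) = 47
n1-2 (MIN): min(44, 47) = 44
n1 (MAX): max(22, 44) = 44
n2-1-1 (MAX): max(-21, 37, -10) = 37
n2-1-2 (MAX): max(-20, 26) = 26
n2-1-3 (MAX): max(-24, -23) = -23
n2-1-4 (MAX): max(3, -40, -47) = 3
n2-1 (MIN): min(37, 26, -23, 3) = -23
n2-2-1 (MAX): max(-40, 35, -3, 5) = 35
n2-2-2 (MAX): max(-7, -41) = -7
n2-2-3 (MAX): max(9, 33, 37) = 37
n2-2-4 (MAX): max(3, 46) = 46
n2-2 (MIN): min(35, -7, 37, 46) = -7
n2-3-1 (MAX): max(13, -21) = 13
n2-3-2 (MAX): max(31, 3) = 31
n2-3 (MIN): min(13, 31) = 13
n2 (MAX): max(-23, -7, 13) = 13
MIN prefers the lower value; n1=44, n2=13. n2 is better since 13 < 44.

n2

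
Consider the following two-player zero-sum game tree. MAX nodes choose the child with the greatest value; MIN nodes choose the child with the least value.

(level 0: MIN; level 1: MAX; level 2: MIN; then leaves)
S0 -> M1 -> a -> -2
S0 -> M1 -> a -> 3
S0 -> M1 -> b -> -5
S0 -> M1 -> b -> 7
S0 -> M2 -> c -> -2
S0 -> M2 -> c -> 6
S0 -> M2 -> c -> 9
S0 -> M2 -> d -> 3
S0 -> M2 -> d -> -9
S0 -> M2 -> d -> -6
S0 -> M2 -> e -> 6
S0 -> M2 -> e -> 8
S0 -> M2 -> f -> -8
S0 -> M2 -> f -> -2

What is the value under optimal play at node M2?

6

c (MIN): min(-2, 6, 9) = -2
d (MIN): min(3, -9, -6) = -9
e (MIN): min(6, 8) = 6
f (MIN): min(-8, -2) = -8
M2 (MAX): max(-2, -9, 6, -8) = 6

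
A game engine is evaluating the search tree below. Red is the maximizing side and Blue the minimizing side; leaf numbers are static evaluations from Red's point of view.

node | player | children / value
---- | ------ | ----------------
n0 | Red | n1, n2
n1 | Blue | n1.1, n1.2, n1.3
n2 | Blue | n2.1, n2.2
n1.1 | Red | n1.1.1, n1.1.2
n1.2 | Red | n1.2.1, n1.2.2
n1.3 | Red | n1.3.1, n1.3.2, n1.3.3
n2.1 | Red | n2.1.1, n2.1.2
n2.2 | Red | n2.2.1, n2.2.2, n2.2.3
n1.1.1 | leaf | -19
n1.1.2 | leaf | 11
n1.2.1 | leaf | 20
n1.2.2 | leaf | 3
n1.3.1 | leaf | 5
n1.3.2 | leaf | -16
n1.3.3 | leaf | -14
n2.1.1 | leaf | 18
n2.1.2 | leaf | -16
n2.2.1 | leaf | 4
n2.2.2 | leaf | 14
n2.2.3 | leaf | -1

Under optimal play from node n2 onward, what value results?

n2.1 (Red): max(18, -16) = 18
n2.2 (Red): max(4, 14, -1) = 14
n2 (Blue): min(18, 14) = 14

14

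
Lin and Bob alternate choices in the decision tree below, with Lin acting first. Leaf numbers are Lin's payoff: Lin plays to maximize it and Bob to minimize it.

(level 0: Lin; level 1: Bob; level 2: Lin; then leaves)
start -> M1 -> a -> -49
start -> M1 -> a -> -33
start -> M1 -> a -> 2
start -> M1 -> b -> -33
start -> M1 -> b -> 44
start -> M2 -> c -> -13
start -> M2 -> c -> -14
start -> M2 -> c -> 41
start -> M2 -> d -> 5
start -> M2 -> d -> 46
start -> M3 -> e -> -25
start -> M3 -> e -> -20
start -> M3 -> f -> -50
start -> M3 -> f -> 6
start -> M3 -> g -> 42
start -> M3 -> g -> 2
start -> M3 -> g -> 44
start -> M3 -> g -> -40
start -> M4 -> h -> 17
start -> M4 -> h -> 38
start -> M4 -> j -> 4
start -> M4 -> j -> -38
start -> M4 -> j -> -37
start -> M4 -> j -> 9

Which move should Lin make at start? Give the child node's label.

a (Lin): max(-49, -33, 2) = 2
b (Lin): max(-33, 44) = 44
M1 (Bob): min(2, 44) = 2
c (Lin): max(-13, -14, 41) = 41
d (Lin): max(5, 46) = 46
M2 (Bob): min(41, 46) = 41
e (Lin): max(-25, -20) = -20
f (Lin): max(-50, 6) = 6
g (Lin): max(42, 2, 44, -40) = 44
M3 (Bob): min(-20, 6, 44) = -20
h (Lin): max(17, 38) = 38
j (Lin): max(4, -38, -37, 9) = 9
M4 (Bob): min(38, 9) = 9
start (Lin): max(2, 41, -20, 9) = 41
Lin at start wants the highest of {M1=2, M2=41, M3=-20, M4=9}, so chooses M2.

M2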